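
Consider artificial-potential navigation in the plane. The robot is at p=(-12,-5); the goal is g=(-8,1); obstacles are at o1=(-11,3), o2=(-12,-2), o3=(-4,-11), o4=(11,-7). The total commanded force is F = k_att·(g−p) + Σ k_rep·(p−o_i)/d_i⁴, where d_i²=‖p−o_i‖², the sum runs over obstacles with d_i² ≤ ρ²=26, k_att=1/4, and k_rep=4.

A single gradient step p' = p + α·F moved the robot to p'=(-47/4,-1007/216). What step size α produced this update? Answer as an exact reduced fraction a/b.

F_att = 1/4·(g−p) = 1/4·(4,6) = (1.0000,1.5000)
o1: d²=65 > ρ²=26 → inactive
o2: d²=9 ≤ ρ²=26; F_rep = 4·(0,-3)/9² = (0.0000,-0.1481)
o3: d²=100 > ρ²=26 → inactive
o4: d²=533 > ρ²=26 → inactive
F = F_att + ΣF_rep = (1.0000,1.3519)
Δp = p'−p = (0.2500,0.3380); α = Δx/Fx = (1/4) / (1) = 1/4
check: Δy/Fy = (73/216) / (73/54) = 1/4 ✓

α = 1/4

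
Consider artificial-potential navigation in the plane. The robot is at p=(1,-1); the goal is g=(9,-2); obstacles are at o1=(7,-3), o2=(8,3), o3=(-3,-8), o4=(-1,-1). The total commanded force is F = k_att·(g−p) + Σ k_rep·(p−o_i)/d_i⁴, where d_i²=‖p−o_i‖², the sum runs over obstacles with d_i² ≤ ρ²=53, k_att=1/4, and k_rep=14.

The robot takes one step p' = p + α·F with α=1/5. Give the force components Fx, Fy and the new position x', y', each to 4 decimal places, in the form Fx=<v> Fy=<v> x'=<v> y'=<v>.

F_att = 1/4·(g−p) = 1/4·(8,-1) = (2.0000,-0.2500)
o1: d²=40 ≤ ρ²=53; F_rep = 14·(-6,2)/40² = (-0.0525,0.0175)
o2: d²=65 > ρ²=53 → inactive
o3: d²=65 > ρ²=53 → inactive
o4: d²=4 ≤ ρ²=53; F_rep = 14·(2,0)/4² = (1.7500,0.0000)
F = F_att + ΣF_rep = (3.6975,-0.2325)
p' = p + 1/5·F = (1.7395,-1.0465)

Fx=3.6975 Fy=-0.2325 x'=1.7395 y'=-1.0465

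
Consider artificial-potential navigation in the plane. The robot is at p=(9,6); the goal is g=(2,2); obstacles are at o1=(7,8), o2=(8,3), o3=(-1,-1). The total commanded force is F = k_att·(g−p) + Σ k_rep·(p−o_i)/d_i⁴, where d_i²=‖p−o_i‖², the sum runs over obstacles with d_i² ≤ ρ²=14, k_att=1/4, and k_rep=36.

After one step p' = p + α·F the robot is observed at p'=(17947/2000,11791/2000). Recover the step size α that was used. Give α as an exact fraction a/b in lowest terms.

F_att = 1/4·(g−p) = 1/4·(-7,-4) = (-1.7500,-1.0000)
o1: d²=8 ≤ ρ²=14; F_rep = 36·(2,-2)/8² = (1.1250,-1.1250)
o2: d²=10 ≤ ρ²=14; F_rep = 36·(1,3)/10² = (0.3600,1.0800)
o3: d²=149 > ρ²=14 → inactive
F = F_att + ΣF_rep = (-0.2650,-1.0450)
Δp = p'−p = (-0.0265,-0.1045); α = Δx/Fx = (-53/2000) / (-53/200) = 1/10
check: Δy/Fy = (-209/2000) / (-209/200) = 1/10 ✓

α = 1/10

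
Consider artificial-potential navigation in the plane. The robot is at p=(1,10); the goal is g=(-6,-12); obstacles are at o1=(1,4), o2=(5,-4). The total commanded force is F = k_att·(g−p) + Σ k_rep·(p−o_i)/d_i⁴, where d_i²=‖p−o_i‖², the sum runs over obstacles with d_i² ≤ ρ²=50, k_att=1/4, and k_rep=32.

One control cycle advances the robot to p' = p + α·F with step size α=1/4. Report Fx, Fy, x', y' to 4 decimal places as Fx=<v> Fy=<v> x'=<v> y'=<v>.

F_att = 1/4·(g−p) = 1/4·(-7,-22) = (-1.7500,-5.5000)
o1: d²=36 ≤ ρ²=50; F_rep = 32·(0,6)/36² = (0.0000,0.1481)
o2: d²=212 > ρ²=50 → inactive
F = F_att + ΣF_rep = (-1.7500,-5.3519)
p' = p + 1/4·F = (0.5625,8.6620)

Fx=-1.7500 Fy=-5.3519 x'=0.5625 y'=8.6620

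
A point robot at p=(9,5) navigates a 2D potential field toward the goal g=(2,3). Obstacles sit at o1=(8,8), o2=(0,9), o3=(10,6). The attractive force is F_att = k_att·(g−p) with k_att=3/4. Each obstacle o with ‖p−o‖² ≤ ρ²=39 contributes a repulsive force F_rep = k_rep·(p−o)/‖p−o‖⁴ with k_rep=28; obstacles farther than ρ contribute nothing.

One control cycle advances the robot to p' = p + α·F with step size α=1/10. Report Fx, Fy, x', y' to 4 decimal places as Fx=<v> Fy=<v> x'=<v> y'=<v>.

F_att = 3/4·(g−p) = 3/4·(-7,-2) = (-5.2500,-1.5000)
o1: d²=10 ≤ ρ²=39; F_rep = 28·(1,-3)/10² = (0.2800,-0.8400)
o2: d²=97 > ρ²=39 → inactive
o3: d²=2 ≤ ρ²=39; F_rep = 28·(-1,-1)/2² = (-7.0000,-7.0000)
F = F_att + ΣF_rep = (-11.9700,-9.3400)
p' = p + 1/10·F = (7.8030,4.0660)

Fx=-11.9700 Fy=-9.3400 x'=7.8030 y'=4.0660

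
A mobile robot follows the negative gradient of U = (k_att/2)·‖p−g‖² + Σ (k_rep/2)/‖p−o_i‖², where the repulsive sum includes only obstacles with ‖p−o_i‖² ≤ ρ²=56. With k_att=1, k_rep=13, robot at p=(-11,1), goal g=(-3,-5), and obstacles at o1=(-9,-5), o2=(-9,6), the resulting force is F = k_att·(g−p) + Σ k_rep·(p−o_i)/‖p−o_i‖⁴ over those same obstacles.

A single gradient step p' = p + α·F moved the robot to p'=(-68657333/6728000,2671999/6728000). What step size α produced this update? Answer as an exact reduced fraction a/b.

α = 1/10

F_att = 1·(g−p) = 1·(8,-6) = (8.0000,-6.0000)
o1: d²=40 ≤ ρ²=56; F_rep = 13·(-2,6)/40² = (-0.0163,0.0488)
o2: d²=29 ≤ ρ²=56; F_rep = 13·(-2,-5)/29² = (-0.0309,-0.0773)
F = F_att + ΣF_rep = (7.9528,-6.0285)
Δp = p'−p = (0.7953,-0.6029); α = Δx/Fx = (5350667/6728000) / (5350667/672800) = 1/10
check: Δy/Fy = (-4056001/6728000) / (-4056001/672800) = 1/10 ✓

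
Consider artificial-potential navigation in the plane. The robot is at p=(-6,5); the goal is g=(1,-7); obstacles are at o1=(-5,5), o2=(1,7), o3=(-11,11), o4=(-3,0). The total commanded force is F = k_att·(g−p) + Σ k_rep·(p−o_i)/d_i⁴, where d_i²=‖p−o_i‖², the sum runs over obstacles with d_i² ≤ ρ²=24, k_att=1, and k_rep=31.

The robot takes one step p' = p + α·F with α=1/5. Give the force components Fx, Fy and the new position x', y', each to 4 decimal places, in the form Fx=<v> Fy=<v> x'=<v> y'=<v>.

F_att = 1·(g−p) = 1·(7,-12) = (7.0000,-12.0000)
o1: d²=1 ≤ ρ²=24; F_rep = 31·(-1,0)/1² = (-31.0000,0.0000)
o2: d²=53 > ρ²=24 → inactive
o3: d²=61 > ρ²=24 → inactive
o4: d²=34 > ρ²=24 → inactive
F = F_att + ΣF_rep = (-24.0000,-12.0000)
p' = p + 1/5·F = (-10.8000,2.6000)

Fx=-24.0000 Fy=-12.0000 x'=-10.8000 y'=2.6000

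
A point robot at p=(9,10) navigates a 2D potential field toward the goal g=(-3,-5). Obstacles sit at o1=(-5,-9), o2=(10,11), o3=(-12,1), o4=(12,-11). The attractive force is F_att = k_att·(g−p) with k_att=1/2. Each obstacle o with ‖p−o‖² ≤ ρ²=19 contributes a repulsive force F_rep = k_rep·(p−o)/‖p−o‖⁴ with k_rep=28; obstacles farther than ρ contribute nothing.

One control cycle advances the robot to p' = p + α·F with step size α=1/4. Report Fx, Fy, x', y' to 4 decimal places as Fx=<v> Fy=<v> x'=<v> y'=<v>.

F_att = 1/2·(g−p) = 1/2·(-12,-15) = (-6.0000,-7.5000)
o1: d²=557 > ρ²=19 → inactive
o2: d²=2 ≤ ρ²=19; F_rep = 28·(-1,-1)/2² = (-7.0000,-7.0000)
o3: d²=522 > ρ²=19 → inactive
o4: d²=450 > ρ²=19 → inactive
F = F_att + ΣF_rep = (-13.0000,-14.5000)
p' = p + 1/4·F = (5.7500,6.3750)

Fx=-13.0000 Fy=-14.5000 x'=5.7500 y'=6.3750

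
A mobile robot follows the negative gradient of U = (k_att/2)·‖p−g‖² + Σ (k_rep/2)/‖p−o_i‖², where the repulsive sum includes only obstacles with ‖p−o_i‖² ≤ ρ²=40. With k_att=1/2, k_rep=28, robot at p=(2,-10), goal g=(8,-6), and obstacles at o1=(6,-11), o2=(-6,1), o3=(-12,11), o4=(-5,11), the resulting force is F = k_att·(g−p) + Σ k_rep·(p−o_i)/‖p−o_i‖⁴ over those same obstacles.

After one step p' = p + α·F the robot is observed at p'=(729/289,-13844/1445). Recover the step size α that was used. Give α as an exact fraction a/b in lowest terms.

α = 1/5

F_att = 1/2·(g−p) = 1/2·(6,4) = (3.0000,2.0000)
o1: d²=17 ≤ ρ²=40; F_rep = 28·(-4,1)/17² = (-0.3875,0.0969)
o2: d²=185 > ρ²=40 → inactive
o3: d²=637 > ρ²=40 → inactive
o4: d²=490 > ρ²=40 → inactive
F = F_att + ΣF_rep = (2.6125,2.0969)
Δp = p'−p = (0.5225,0.4194); α = Δx/Fx = (151/289) / (755/289) = 1/5
check: Δy/Fy = (606/1445) / (606/289) = 1/5 ✓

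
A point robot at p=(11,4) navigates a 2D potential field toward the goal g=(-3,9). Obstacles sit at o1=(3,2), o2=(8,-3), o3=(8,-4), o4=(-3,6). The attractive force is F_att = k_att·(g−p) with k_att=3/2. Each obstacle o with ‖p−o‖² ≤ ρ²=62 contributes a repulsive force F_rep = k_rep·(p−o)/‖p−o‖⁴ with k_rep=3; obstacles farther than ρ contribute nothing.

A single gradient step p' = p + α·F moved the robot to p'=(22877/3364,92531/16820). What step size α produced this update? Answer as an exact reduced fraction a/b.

F_att = 3/2·(g−p) = 3/2·(-14,5) = (-21.0000,7.5000)
o1: d²=68 > ρ²=62 → inactive
o2: d²=58 ≤ ρ²=62; F_rep = 3·(3,7)/58² = (0.0027,0.0062)
o3: d²=73 > ρ²=62 → inactive
o4: d²=200 > ρ²=62 → inactive
F = F_att + ΣF_rep = (-20.9973,7.5062)
Δp = p'−p = (-4.1995,1.5012); α = Δx/Fx = (-14127/3364) / (-70635/3364) = 1/5
check: Δy/Fy = (25251/16820) / (25251/3364) = 1/5 ✓

α = 1/5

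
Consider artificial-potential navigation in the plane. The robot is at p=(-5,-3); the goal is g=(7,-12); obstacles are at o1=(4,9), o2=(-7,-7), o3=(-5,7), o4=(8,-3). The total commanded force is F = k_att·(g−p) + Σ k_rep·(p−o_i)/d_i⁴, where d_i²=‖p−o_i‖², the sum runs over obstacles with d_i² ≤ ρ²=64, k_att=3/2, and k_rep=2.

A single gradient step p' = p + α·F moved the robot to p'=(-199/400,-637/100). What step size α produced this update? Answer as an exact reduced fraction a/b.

F_att = 3/2·(g−p) = 3/2·(12,-9) = (18.0000,-13.5000)
o1: d²=225 > ρ²=64 → inactive
o2: d²=20 ≤ ρ²=64; F_rep = 2·(2,4)/20² = (0.0100,0.0200)
o3: d²=100 > ρ²=64 → inactive
o4: d²=169 > ρ²=64 → inactive
F = F_att + ΣF_rep = (18.0100,-13.4800)
Δp = p'−p = (4.5025,-3.3700); α = Δx/Fx = (1801/400) / (1801/100) = 1/4
check: Δy/Fy = (-337/100) / (-337/25) = 1/4 ✓

α = 1/4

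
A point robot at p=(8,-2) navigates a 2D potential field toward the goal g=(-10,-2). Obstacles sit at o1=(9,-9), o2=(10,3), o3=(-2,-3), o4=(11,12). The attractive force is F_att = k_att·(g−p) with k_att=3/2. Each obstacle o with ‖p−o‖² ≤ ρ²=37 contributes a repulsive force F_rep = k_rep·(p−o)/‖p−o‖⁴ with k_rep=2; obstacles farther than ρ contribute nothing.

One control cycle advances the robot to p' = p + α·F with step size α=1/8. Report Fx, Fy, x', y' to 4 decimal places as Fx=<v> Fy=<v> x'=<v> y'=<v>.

F_att = 3/2·(g−p) = 3/2·(-18,0) = (-27.0000,0.0000)
o1: d²=50 > ρ²=37 → inactive
o2: d²=29 ≤ ρ²=37; F_rep = 2·(-2,-5)/29² = (-0.0048,-0.0119)
o3: d²=101 > ρ²=37 → inactive
o4: d²=205 > ρ²=37 → inactive
F = F_att + ΣF_rep = (-27.0048,-0.0119)
p' = p + 1/8·F = (4.6244,-2.0015)

Fx=-27.0048 Fy=-0.0119 x'=4.6244 y'=-2.0015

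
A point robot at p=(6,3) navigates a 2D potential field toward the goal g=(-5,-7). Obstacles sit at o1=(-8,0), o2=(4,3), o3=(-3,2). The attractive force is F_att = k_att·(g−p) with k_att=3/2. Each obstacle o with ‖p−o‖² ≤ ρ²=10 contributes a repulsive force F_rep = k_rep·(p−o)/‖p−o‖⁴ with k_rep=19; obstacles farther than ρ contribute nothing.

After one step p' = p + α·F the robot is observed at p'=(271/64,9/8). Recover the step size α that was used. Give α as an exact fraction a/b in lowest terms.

α = 1/8

F_att = 3/2·(g−p) = 3/2·(-11,-10) = (-16.5000,-15.0000)
o1: d²=205 > ρ²=10 → inactive
o2: d²=4 ≤ ρ²=10; F_rep = 19·(2,0)/4² = (2.3750,0.0000)
o3: d²=82 > ρ²=10 → inactive
F = F_att + ΣF_rep = (-14.1250,-15.0000)
Δp = p'−p = (-1.7656,-1.8750); α = Δx/Fx = (-113/64) / (-113/8) = 1/8
check: Δy/Fy = (-15/8) / (-15) = 1/8 ✓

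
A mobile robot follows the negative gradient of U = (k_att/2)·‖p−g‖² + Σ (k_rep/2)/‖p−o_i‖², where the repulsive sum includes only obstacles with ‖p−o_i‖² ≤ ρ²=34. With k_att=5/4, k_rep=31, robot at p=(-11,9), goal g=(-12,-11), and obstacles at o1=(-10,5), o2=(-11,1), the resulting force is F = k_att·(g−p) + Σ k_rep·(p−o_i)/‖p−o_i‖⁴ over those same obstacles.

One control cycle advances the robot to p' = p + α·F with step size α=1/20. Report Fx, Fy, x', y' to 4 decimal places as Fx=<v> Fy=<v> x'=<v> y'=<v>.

Fx=-1.3573 Fy=-24.5709 x'=-11.0679 y'=7.7715

F_att = 5/4·(g−p) = 5/4·(-1,-20) = (-1.2500,-25.0000)
o1: d²=17 ≤ ρ²=34; F_rep = 31·(-1,4)/17² = (-0.1073,0.4291)
o2: d²=64 > ρ²=34 → inactive
F = F_att + ΣF_rep = (-1.3573,-24.5709)
p' = p + 1/20·F = (-11.0679,7.7715)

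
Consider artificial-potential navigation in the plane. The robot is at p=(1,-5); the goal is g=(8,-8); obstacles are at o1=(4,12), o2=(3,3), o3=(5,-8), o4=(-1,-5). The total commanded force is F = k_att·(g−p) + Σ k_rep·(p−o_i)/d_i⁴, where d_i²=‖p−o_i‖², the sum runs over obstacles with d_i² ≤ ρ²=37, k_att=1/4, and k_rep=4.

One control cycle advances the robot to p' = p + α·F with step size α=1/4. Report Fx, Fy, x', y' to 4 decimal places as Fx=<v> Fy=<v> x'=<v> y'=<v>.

Fx=2.2244 Fy=-0.7308 x'=1.5561 y'=-5.1827

F_att = 1/4·(g−p) = 1/4·(7,-3) = (1.7500,-0.7500)
o1: d²=298 > ρ²=37 → inactive
o2: d²=68 > ρ²=37 → inactive
o3: d²=25 ≤ ρ²=37; F_rep = 4·(-4,3)/25² = (-0.0256,0.0192)
o4: d²=4 ≤ ρ²=37; F_rep = 4·(2,0)/4² = (0.5000,0.0000)
F = F_att + ΣF_rep = (2.2244,-0.7308)
p' = p + 1/4·F = (1.5561,-5.1827)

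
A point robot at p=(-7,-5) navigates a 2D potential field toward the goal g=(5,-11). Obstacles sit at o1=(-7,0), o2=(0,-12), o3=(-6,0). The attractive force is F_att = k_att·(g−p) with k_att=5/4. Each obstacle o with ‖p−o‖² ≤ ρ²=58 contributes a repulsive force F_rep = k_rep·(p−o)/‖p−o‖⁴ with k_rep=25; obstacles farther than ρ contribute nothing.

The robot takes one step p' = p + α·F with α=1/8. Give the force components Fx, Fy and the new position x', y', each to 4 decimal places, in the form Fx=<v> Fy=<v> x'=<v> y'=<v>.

Fx=14.9630 Fy=-7.8849 x'=-5.1296 y'=-5.9856

F_att = 5/4·(g−p) = 5/4·(12,-6) = (15.0000,-7.5000)
o1: d²=25 ≤ ρ²=58; F_rep = 25·(0,-5)/25² = (0.0000,-0.2000)
o2: d²=98 > ρ²=58 → inactive
o3: d²=26 ≤ ρ²=58; F_rep = 25·(-1,-5)/26² = (-0.0370,-0.1849)
F = F_att + ΣF_rep = (14.9630,-7.8849)
p' = p + 1/8·F = (-5.1296,-5.9856)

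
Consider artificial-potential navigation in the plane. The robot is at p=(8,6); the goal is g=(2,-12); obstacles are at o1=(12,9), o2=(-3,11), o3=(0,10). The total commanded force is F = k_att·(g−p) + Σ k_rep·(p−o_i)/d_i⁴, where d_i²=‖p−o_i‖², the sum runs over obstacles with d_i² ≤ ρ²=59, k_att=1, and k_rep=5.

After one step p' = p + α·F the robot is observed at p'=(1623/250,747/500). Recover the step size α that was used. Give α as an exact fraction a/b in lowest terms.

α = 1/4

F_att = 1·(g−p) = 1·(-6,-18) = (-6.0000,-18.0000)
o1: d²=25 ≤ ρ²=59; F_rep = 5·(-4,-3)/25² = (-0.0320,-0.0240)
o2: d²=146 > ρ²=59 → inactive
o3: d²=80 > ρ²=59 → inactive
F = F_att + ΣF_rep = (-6.0320,-18.0240)
Δp = p'−p = (-1.5080,-4.5060); α = Δx/Fx = (-377/250) / (-754/125) = 1/4
check: Δy/Fy = (-2253/500) / (-2253/125) = 1/4 ✓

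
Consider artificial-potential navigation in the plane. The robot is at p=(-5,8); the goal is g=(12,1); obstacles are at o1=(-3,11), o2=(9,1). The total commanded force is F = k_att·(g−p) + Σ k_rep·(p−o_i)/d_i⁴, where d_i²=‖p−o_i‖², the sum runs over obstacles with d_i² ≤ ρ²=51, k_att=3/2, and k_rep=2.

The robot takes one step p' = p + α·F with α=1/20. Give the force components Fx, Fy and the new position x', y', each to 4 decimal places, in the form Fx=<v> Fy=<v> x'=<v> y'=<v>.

F_att = 3/2·(g−p) = 3/2·(17,-7) = (25.5000,-10.5000)
o1: d²=13 ≤ ρ²=51; F_rep = 2·(-2,-3)/13² = (-0.0237,-0.0355)
o2: d²=245 > ρ²=51 → inactive
F = F_att + ΣF_rep = (25.4763,-10.5355)
p' = p + 1/20·F = (-3.7262,7.4732)

Fx=25.4763 Fy=-10.5355 x'=-3.7262 y'=7.4732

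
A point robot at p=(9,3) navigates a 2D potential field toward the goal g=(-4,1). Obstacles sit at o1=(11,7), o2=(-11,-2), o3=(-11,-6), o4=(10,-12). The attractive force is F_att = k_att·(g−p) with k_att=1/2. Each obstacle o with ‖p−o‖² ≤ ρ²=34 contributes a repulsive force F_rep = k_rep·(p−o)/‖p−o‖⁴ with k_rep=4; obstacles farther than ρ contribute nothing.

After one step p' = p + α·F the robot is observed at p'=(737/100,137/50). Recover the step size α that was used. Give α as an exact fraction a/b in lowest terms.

α = 1/4

F_att = 1/2·(g−p) = 1/2·(-13,-2) = (-6.5000,-1.0000)
o1: d²=20 ≤ ρ²=34; F_rep = 4·(-2,-4)/20² = (-0.0200,-0.0400)
o2: d²=425 > ρ²=34 → inactive
o3: d²=481 > ρ²=34 → inactive
o4: d²=226 > ρ²=34 → inactive
F = F_att + ΣF_rep = (-6.5200,-1.0400)
Δp = p'−p = (-1.6300,-0.2600); α = Δx/Fx = (-163/100) / (-163/25) = 1/4
check: Δy/Fy = (-13/50) / (-26/25) = 1/4 ✓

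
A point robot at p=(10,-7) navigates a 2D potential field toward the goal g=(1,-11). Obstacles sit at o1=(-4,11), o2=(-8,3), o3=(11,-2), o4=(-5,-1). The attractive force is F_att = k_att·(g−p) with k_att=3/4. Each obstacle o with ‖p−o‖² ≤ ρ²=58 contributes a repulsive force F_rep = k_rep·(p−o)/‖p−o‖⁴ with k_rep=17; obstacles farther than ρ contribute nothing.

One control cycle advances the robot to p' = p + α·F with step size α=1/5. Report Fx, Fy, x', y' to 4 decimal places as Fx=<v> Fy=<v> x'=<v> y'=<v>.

F_att = 3/4·(g−p) = 3/4·(-9,-4) = (-6.7500,-3.0000)
o1: d²=520 > ρ²=58 → inactive
o2: d²=424 > ρ²=58 → inactive
o3: d²=26 ≤ ρ²=58; F_rep = 17·(-1,-5)/26² = (-0.0251,-0.1257)
o4: d²=261 > ρ²=58 → inactive
F = F_att + ΣF_rep = (-6.7751,-3.1257)
p' = p + 1/5·F = (8.6450,-7.6251)

Fx=-6.7751 Fy=-3.1257 x'=8.6450 y'=-7.6251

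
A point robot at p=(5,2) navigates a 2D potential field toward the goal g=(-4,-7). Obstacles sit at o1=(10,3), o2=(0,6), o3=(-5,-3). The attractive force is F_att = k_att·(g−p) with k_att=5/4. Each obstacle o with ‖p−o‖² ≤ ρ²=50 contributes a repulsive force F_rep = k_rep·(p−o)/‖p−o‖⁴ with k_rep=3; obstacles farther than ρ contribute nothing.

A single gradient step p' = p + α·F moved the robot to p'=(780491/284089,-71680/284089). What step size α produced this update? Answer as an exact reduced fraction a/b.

F_att = 5/4·(g−p) = 5/4·(-9,-9) = (-11.2500,-11.2500)
o1: d²=26 ≤ ρ²=50; F_rep = 3·(-5,-1)/26² = (-0.0222,-0.0044)
o2: d²=41 ≤ ρ²=50; F_rep = 3·(5,-4)/41² = (0.0089,-0.0071)
o3: d²=125 > ρ²=50 → inactive
F = F_att + ΣF_rep = (-11.2633,-11.2616)
Δp = p'−p = (-2.2527,-2.2523); α = Δx/Fx = (-639954/284089) / (-3199770/284089) = 1/5
check: Δy/Fy = (-639858/284089) / (-3199290/284089) = 1/5 ✓

α = 1/5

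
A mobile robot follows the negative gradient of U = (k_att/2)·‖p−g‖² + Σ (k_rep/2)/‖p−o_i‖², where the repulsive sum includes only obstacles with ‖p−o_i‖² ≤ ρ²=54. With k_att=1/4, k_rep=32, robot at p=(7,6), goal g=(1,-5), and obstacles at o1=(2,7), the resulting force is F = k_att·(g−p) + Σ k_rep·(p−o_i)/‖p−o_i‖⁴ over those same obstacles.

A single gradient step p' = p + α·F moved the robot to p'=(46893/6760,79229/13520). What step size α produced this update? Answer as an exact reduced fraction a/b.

α = 1/20

F_att = 1/4·(g−p) = 1/4·(-6,-11) = (-1.5000,-2.7500)
o1: d²=26 ≤ ρ²=54; F_rep = 32·(5,-1)/26² = (0.2367,-0.0473)
F = F_att + ΣF_rep = (-1.2633,-2.7973)
Δp = p'−p = (-0.0632,-0.1399); α = Δx/Fx = (-427/6760) / (-427/338) = 1/20
check: Δy/Fy = (-1891/13520) / (-1891/676) = 1/20 ✓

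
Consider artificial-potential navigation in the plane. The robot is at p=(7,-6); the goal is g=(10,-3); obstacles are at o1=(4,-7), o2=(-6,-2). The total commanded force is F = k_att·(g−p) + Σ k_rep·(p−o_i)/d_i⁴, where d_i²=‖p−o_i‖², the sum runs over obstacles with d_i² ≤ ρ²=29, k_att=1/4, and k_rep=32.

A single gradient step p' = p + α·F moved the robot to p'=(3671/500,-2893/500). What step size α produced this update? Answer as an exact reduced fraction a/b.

α = 1/5

F_att = 1/4·(g−p) = 1/4·(3,3) = (0.7500,0.7500)
o1: d²=10 ≤ ρ²=29; F_rep = 32·(3,1)/10² = (0.9600,0.3200)
o2: d²=185 > ρ²=29 → inactive
F = F_att + ΣF_rep = (1.7100,1.0700)
Δp = p'−p = (0.3420,0.2140); α = Δx/Fx = (171/500) / (171/100) = 1/5
check: Δy/Fy = (107/500) / (107/100) = 1/5 ✓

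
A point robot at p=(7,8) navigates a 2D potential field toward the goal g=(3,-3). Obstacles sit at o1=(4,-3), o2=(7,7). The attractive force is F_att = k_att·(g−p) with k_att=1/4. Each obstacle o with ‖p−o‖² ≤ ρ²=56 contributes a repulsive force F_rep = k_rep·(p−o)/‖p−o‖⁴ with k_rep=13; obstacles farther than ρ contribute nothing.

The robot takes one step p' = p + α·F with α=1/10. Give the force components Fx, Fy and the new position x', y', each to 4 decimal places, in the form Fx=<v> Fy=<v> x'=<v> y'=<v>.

F_att = 1/4·(g−p) = 1/4·(-4,-11) = (-1.0000,-2.7500)
o1: d²=130 > ρ²=56 → inactive
o2: d²=1 ≤ ρ²=56; F_rep = 13·(0,1)/1² = (0.0000,13.0000)
F = F_att + ΣF_rep = (-1.0000,10.2500)
p' = p + 1/10·F = (6.9000,9.0250)

Fx=-1.0000 Fy=10.2500 x'=6.9000 y'=9.0250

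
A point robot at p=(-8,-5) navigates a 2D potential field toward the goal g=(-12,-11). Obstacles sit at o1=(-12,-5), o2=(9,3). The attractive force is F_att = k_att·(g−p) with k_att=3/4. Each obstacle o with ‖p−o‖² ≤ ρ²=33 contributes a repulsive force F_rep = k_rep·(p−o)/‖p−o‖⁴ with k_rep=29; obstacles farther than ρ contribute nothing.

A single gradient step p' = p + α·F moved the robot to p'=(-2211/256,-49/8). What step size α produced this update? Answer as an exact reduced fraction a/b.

F_att = 3/4·(g−p) = 3/4·(-4,-6) = (-3.0000,-4.5000)
o1: d²=16 ≤ ρ²=33; F_rep = 29·(4,0)/16² = (0.4531,0.0000)
o2: d²=353 > ρ²=33 → inactive
F = F_att + ΣF_rep = (-2.5469,-4.5000)
Δp = p'−p = (-0.6367,-1.1250); α = Δx/Fx = (-163/256) / (-163/64) = 1/4
check: Δy/Fy = (-9/8) / (-9/2) = 1/4 ✓

α = 1/4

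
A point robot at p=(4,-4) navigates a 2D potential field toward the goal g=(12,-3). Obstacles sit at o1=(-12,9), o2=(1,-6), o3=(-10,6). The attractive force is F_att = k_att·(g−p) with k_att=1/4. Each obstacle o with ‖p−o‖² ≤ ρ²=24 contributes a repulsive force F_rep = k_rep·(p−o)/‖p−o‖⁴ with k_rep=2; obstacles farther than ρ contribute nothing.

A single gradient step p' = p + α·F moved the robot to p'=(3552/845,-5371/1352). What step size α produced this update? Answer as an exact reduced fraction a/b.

F_att = 1/4·(g−p) = 1/4·(8,1) = (2.0000,0.2500)
o1: d²=425 > ρ²=24 → inactive
o2: d²=13 ≤ ρ²=24; F_rep = 2·(3,2)/13² = (0.0355,0.0237)
o3: d²=296 > ρ²=24 → inactive
F = F_att + ΣF_rep = (2.0355,0.2737)
Δp = p'−p = (0.2036,0.0274); α = Δx/Fx = (172/845) / (344/169) = 1/10
check: Δy/Fy = (37/1352) / (185/676) = 1/10 ✓

α = 1/10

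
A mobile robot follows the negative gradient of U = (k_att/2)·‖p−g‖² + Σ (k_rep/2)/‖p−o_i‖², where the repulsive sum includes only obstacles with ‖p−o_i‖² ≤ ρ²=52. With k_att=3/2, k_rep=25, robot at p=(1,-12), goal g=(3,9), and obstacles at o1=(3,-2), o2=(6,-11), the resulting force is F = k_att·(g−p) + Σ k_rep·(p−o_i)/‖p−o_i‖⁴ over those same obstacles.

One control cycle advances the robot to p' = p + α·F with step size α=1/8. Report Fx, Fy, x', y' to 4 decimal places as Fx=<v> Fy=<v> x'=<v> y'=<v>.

F_att = 3/2·(g−p) = 3/2·(2,21) = (3.0000,31.5000)
o1: d²=104 > ρ²=52 → inactive
o2: d²=26 ≤ ρ²=52; F_rep = 25·(-5,-1)/26² = (-0.1849,-0.0370)
F = F_att + ΣF_rep = (2.8151,31.4630)
p' = p + 1/8·F = (1.3519,-8.0671)

Fx=2.8151 Fy=31.4630 x'=1.3519 y'=-8.0671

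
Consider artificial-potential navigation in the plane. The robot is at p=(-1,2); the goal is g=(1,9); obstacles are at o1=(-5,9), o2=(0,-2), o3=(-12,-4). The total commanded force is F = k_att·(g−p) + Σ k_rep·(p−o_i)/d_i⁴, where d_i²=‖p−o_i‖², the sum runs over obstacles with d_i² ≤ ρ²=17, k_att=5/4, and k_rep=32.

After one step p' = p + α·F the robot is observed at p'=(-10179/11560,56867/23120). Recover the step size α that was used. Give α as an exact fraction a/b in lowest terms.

F_att = 5/4·(g−p) = 5/4·(2,7) = (2.5000,8.7500)
o1: d²=65 > ρ²=17 → inactive
o2: d²=17 ≤ ρ²=17; F_rep = 32·(-1,4)/17² = (-0.1107,0.4429)
o3: d²=157 > ρ²=17 → inactive
F = F_att + ΣF_rep = (2.3893,9.1929)
Δp = p'−p = (0.1195,0.4596); α = Δx/Fx = (1381/11560) / (1381/578) = 1/20
check: Δy/Fy = (10627/23120) / (10627/1156) = 1/20 ✓

α = 1/20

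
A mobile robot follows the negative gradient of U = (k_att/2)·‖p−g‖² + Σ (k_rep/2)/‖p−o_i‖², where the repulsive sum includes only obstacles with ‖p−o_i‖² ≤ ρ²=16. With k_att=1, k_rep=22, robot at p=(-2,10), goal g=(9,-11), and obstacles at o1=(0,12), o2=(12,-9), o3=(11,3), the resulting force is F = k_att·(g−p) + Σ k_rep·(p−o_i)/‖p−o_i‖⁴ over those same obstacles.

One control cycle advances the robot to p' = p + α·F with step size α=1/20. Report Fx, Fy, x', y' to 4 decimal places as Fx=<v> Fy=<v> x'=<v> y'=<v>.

F_att = 1·(g−p) = 1·(11,-21) = (11.0000,-21.0000)
o1: d²=8 ≤ ρ²=16; F_rep = 22·(-2,-2)/8² = (-0.6875,-0.6875)
o2: d²=557 > ρ²=16 → inactive
o3: d²=218 > ρ²=16 → inactive
F = F_att + ΣF_rep = (10.3125,-21.6875)
p' = p + 1/20·F = (-1.4844,8.9156)

Fx=10.3125 Fy=-21.6875 x'=-1.4844 y'=8.9156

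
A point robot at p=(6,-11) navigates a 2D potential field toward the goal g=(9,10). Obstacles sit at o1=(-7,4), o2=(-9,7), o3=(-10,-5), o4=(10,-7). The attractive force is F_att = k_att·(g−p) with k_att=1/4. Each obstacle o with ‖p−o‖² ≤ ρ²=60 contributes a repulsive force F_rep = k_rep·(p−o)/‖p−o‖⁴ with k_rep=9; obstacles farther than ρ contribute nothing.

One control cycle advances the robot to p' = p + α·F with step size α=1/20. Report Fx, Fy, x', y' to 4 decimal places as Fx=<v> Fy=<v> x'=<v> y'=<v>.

F_att = 1/4·(g−p) = 1/4·(3,21) = (0.7500,5.2500)
o1: d²=394 > ρ²=60 → inactive
o2: d²=549 > ρ²=60 → inactive
o3: d²=292 > ρ²=60 → inactive
o4: d²=32 ≤ ρ²=60; F_rep = 9·(-4,-4)/32² = (-0.0352,-0.0352)
F = F_att + ΣF_rep = (0.7148,5.2148)
p' = p + 1/20·F = (6.0357,-10.7393)

Fx=0.7148 Fy=5.2148 x'=6.0357 y'=-10.7393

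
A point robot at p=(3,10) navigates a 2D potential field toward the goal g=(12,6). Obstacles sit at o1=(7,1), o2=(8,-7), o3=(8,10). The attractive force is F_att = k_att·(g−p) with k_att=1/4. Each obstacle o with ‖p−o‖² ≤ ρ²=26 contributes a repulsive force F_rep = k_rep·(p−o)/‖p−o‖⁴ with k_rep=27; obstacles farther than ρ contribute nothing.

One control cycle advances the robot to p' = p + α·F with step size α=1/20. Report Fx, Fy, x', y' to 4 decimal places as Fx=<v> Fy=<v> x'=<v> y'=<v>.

F_att = 1/4·(g−p) = 1/4·(9,-4) = (2.2500,-1.0000)
o1: d²=97 > ρ²=26 → inactive
o2: d²=314 > ρ²=26 → inactive
o3: d²=25 ≤ ρ²=26; F_rep = 27·(-5,0)/25² = (-0.2160,0.0000)
F = F_att + ΣF_rep = (2.0340,-1.0000)
p' = p + 1/20·F = (3.1017,9.9500)

Fx=2.0340 Fy=-1.0000 x'=3.1017 y'=9.9500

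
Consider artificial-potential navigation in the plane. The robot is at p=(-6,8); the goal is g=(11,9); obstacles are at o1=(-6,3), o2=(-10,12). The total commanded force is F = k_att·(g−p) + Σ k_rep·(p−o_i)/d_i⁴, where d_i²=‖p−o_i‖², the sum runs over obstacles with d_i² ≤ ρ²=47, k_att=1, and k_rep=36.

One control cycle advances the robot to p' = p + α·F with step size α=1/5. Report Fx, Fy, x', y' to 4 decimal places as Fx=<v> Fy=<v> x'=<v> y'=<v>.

F_att = 1·(g−p) = 1·(17,1) = (17.0000,1.0000)
o1: d²=25 ≤ ρ²=47; F_rep = 36·(0,5)/25² = (0.0000,0.2880)
o2: d²=32 ≤ ρ²=47; F_rep = 36·(4,-4)/32² = (0.1406,-0.1406)
F = F_att + ΣF_rep = (17.1406,1.1474)
p' = p + 1/5·F = (-2.5719,8.2295)

Fx=17.1406 Fy=1.1474 x'=-2.5719 y'=8.2295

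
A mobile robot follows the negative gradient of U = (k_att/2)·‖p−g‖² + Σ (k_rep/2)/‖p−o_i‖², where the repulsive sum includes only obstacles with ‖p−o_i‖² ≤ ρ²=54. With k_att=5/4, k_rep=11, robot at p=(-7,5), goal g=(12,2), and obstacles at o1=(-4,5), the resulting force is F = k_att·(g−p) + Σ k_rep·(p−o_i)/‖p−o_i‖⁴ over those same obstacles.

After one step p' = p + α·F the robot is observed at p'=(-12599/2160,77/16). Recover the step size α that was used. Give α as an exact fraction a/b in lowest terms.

F_att = 5/4·(g−p) = 5/4·(19,-3) = (23.7500,-3.7500)
o1: d²=9 ≤ ρ²=54; F_rep = 11·(-3,0)/9² = (-0.4074,0.0000)
F = F_att + ΣF_rep = (23.3426,-3.7500)
Δp = p'−p = (1.1671,-0.1875); α = Δx/Fx = (2521/2160) / (2521/108) = 1/20
check: Δy/Fy = (-3/16) / (-15/4) = 1/20 ✓

α = 1/20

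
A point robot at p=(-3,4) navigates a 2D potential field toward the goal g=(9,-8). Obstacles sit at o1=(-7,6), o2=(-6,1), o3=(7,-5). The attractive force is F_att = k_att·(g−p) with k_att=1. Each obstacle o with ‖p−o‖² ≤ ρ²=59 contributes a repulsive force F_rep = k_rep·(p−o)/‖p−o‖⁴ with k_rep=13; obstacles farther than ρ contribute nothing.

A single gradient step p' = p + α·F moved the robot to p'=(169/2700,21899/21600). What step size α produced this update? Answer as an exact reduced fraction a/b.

F_att = 1·(g−p) = 1·(12,-12) = (12.0000,-12.0000)
o1: d²=20 ≤ ρ²=59; F_rep = 13·(4,-2)/20² = (0.1300,-0.0650)
o2: d²=18 ≤ ρ²=59; F_rep = 13·(3,3)/18² = (0.1204,0.1204)
o3: d²=181 > ρ²=59 → inactive
F = F_att + ΣF_rep = (12.2504,-11.9446)
Δp = p'−p = (3.0626,-2.9862); α = Δx/Fx = (8269/2700) / (8269/675) = 1/4
check: Δy/Fy = (-64501/21600) / (-64501/5400) = 1/4 ✓

α = 1/4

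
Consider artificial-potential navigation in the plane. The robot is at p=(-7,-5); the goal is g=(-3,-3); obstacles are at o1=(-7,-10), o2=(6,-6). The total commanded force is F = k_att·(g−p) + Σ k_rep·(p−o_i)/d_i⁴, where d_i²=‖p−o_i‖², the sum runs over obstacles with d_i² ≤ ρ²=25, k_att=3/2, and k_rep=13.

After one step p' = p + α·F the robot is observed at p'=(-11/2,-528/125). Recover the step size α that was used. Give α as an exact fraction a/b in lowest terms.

F_att = 3/2·(g−p) = 3/2·(4,2) = (6.0000,3.0000)
o1: d²=25 ≤ ρ²=25; F_rep = 13·(0,5)/25² = (0.0000,0.1040)
o2: d²=170 > ρ²=25 → inactive
F = F_att + ΣF_rep = (6.0000,3.1040)
Δp = p'−p = (1.5000,0.7760); α = Δx/Fx = (3/2) / (6) = 1/4
check: Δy/Fy = (97/125) / (388/125) = 1/4 ✓

α = 1/4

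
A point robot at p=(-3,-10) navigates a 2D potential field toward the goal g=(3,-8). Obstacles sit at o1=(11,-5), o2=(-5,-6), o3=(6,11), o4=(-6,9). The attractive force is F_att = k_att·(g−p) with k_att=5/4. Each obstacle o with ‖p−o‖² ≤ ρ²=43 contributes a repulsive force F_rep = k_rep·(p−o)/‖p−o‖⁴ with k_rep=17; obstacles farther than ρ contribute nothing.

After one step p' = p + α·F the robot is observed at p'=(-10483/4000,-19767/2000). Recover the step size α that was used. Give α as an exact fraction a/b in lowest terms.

α = 1/20

F_att = 5/4·(g−p) = 5/4·(6,2) = (7.5000,2.5000)
o1: d²=221 > ρ²=43 → inactive
o2: d²=20 ≤ ρ²=43; F_rep = 17·(2,-4)/20² = (0.0850,-0.1700)
o3: d²=522 > ρ²=43 → inactive
o4: d²=370 > ρ²=43 → inactive
F = F_att + ΣF_rep = (7.5850,2.3300)
Δp = p'−p = (0.3792,0.1165); α = Δx/Fx = (1517/4000) / (1517/200) = 1/20
check: Δy/Fy = (233/2000) / (233/100) = 1/20 ✓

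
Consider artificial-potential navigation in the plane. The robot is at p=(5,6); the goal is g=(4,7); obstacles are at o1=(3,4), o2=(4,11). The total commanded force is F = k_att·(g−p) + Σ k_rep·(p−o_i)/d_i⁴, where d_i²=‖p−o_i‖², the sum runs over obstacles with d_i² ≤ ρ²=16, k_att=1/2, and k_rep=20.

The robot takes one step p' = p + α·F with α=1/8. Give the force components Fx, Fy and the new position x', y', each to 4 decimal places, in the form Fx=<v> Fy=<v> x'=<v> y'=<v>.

F_att = 1/2·(g−p) = 1/2·(-1,1) = (-0.5000,0.5000)
o1: d²=8 ≤ ρ²=16; F_rep = 20·(2,2)/8² = (0.6250,0.6250)
o2: d²=26 > ρ²=16 → inactive
F = F_att + ΣF_rep = (0.1250,1.1250)
p' = p + 1/8·F = (5.0156,6.1406)

Fx=0.1250 Fy=1.1250 x'=5.0156 y'=6.1406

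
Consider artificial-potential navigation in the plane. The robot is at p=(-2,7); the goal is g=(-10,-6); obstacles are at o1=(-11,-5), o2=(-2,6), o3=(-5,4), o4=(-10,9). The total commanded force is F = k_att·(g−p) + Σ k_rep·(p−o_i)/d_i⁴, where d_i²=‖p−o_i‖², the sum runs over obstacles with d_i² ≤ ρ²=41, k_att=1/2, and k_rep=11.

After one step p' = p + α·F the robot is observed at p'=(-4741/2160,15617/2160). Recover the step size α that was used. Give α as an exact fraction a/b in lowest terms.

α = 1/20

F_att = 1/2·(g−p) = 1/2·(-8,-13) = (-4.0000,-6.5000)
o1: d²=225 > ρ²=41 → inactive
o2: d²=1 ≤ ρ²=41; F_rep = 11·(0,1)/1² = (0.0000,11.0000)
o3: d²=18 ≤ ρ²=41; F_rep = 11·(3,3)/18² = (0.1019,0.1019)
o4: d²=68 > ρ²=41 → inactive
F = F_att + ΣF_rep = (-3.8981,4.6019)
Δp = p'−p = (-0.1949,0.2301); α = Δx/Fx = (-421/2160) / (-421/108) = 1/20
check: Δy/Fy = (497/2160) / (497/108) = 1/20 ✓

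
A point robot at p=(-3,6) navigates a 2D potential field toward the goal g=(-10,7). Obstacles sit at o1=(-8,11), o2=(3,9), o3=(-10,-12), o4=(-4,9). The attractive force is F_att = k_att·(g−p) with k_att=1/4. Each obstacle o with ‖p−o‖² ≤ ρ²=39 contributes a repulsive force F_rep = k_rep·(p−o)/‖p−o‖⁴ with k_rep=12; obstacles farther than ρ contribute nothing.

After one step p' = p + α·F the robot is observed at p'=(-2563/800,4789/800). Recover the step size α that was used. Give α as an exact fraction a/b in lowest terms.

F_att = 1/4·(g−p) = 1/4·(-7,1) = (-1.7500,0.2500)
o1: d²=50 > ρ²=39 → inactive
o2: d²=45 > ρ²=39 → inactive
o3: d²=373 > ρ²=39 → inactive
o4: d²=10 ≤ ρ²=39; F_rep = 12·(1,-3)/10² = (0.1200,-0.3600)
F = F_att + ΣF_rep = (-1.6300,-0.1100)
Δp = p'−p = (-0.2037,-0.0138); α = Δx/Fx = (-163/800) / (-163/100) = 1/8
check: Δy/Fy = (-11/800) / (-11/100) = 1/8 ✓

α = 1/8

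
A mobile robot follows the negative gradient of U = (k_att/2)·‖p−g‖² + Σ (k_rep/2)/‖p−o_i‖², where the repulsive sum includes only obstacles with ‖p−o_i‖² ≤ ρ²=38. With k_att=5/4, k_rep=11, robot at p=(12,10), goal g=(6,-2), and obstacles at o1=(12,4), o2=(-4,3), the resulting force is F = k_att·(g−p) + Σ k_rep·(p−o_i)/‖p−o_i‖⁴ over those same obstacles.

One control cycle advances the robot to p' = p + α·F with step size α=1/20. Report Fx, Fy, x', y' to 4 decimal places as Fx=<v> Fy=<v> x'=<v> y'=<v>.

F_att = 5/4·(g−p) = 5/4·(-6,-12) = (-7.5000,-15.0000)
o1: d²=36 ≤ ρ²=38; F_rep = 11·(0,6)/36² = (0.0000,0.0509)
o2: d²=305 > ρ²=38 → inactive
F = F_att + ΣF_rep = (-7.5000,-14.9491)
p' = p + 1/20·F = (11.6250,9.2525)

Fx=-7.5000 Fy=-14.9491 x'=11.6250 y'=9.2525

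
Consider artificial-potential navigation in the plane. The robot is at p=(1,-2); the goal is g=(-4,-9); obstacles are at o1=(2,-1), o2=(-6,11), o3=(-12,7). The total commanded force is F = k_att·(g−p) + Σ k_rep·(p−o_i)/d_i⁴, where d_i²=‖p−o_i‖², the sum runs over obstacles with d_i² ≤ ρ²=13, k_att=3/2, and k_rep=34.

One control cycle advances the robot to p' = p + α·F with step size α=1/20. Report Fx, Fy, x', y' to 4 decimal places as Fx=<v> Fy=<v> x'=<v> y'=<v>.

F_att = 3/2·(g−p) = 3/2·(-5,-7) = (-7.5000,-10.5000)
o1: d²=2 ≤ ρ²=13; F_rep = 34·(-1,-1)/2² = (-8.5000,-8.5000)
o2: d²=218 > ρ²=13 → inactive
o3: d²=250 > ρ²=13 → inactive
F = F_att + ΣF_rep = (-16.0000,-19.0000)
p' = p + 1/20·F = (0.2000,-2.9500)

Fx=-16.0000 Fy=-19.0000 x'=0.2000 y'=-2.9500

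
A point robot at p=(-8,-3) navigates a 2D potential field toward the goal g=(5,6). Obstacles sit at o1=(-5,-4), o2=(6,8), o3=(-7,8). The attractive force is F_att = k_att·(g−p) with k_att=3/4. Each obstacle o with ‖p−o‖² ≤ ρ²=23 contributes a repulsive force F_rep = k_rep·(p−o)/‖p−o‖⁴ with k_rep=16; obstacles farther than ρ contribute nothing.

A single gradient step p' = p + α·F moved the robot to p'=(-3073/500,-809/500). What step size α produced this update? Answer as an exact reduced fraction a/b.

α = 1/5

F_att = 3/4·(g−p) = 3/4·(13,9) = (9.7500,6.7500)
o1: d²=10 ≤ ρ²=23; F_rep = 16·(-3,1)/10² = (-0.4800,0.1600)
o2: d²=317 > ρ²=23 → inactive
o3: d²=122 > ρ²=23 → inactive
F = F_att + ΣF_rep = (9.2700,6.9100)
Δp = p'−p = (1.8540,1.3820); α = Δx/Fx = (927/500) / (927/100) = 1/5
check: Δy/Fy = (691/500) / (691/100) = 1/5 ✓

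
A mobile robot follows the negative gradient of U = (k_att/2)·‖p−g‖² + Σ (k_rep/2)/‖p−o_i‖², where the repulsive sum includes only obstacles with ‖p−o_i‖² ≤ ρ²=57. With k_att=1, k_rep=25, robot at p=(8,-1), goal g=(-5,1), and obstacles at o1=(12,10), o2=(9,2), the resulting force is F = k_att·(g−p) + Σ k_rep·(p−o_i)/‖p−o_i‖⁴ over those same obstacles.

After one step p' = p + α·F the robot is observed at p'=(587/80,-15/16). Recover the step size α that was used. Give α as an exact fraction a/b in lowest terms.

α = 1/20

F_att = 1·(g−p) = 1·(-13,2) = (-13.0000,2.0000)
o1: d²=137 > ρ²=57 → inactive
o2: d²=10 ≤ ρ²=57; F_rep = 25·(-1,-3)/10² = (-0.2500,-0.7500)
F = F_att + ΣF_rep = (-13.2500,1.2500)
Δp = p'−p = (-0.6625,0.0625); α = Δx/Fx = (-53/80) / (-53/4) = 1/20
check: Δy/Fy = (1/16) / (5/4) = 1/20 ✓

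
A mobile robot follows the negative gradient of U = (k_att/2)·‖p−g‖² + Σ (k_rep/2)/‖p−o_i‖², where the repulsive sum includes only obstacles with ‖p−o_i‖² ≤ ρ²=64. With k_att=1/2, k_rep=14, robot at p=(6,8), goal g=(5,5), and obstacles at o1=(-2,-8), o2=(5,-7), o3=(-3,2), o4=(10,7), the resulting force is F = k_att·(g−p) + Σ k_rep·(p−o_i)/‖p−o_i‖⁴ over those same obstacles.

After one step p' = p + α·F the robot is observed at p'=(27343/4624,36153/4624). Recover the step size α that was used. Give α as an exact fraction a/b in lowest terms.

α = 1/8

F_att = 1/2·(g−p) = 1/2·(-1,-3) = (-0.5000,-1.5000)
o1: d²=320 > ρ²=64 → inactive
o2: d²=226 > ρ²=64 → inactive
o3: d²=117 > ρ²=64 → inactive
o4: d²=17 ≤ ρ²=64; F_rep = 14·(-4,1)/17² = (-0.1938,0.0484)
F = F_att + ΣF_rep = (-0.6938,-1.4516)
Δp = p'−p = (-0.0867,-0.1814); α = Δx/Fx = (-401/4624) / (-401/578) = 1/8
check: Δy/Fy = (-839/4624) / (-839/578) = 1/8 ✓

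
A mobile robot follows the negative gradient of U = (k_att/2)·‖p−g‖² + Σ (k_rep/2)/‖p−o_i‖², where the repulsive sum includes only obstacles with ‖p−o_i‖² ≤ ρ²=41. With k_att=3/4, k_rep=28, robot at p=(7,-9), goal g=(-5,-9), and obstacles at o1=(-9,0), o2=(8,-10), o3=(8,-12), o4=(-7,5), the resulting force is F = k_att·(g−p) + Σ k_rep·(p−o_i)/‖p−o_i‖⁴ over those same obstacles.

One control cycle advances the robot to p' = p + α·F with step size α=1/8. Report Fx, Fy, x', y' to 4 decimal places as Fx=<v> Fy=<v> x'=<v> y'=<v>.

Fx=-16.2800 Fy=7.8400 x'=4.9650 y'=-8.0200

F_att = 3/4·(g−p) = 3/4·(-12,0) = (-9.0000,0.0000)
o1: d²=337 > ρ²=41 → inactive
o2: d²=2 ≤ ρ²=41; F_rep = 28·(-1,1)/2² = (-7.0000,7.0000)
o3: d²=10 ≤ ρ²=41; F_rep = 28·(-1,3)/10² = (-0.2800,0.8400)
o4: d²=392 > ρ²=41 → inactive
F = F_att + ΣF_rep = (-16.2800,7.8400)
p' = p + 1/8·F = (4.9650,-8.0200)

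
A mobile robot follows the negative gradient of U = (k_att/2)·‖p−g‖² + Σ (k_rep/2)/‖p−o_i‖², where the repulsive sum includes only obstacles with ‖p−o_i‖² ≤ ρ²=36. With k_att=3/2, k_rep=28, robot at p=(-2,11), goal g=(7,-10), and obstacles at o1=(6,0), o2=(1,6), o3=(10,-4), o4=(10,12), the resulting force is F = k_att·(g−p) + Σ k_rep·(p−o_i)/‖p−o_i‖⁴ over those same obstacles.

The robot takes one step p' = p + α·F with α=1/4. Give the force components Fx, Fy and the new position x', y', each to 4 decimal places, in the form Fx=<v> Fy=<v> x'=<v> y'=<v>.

F_att = 3/2·(g−p) = 3/2·(9,-21) = (13.5000,-31.5000)
o1: d²=185 > ρ²=36 → inactive
o2: d²=34 ≤ ρ²=36; F_rep = 28·(-3,5)/34² = (-0.0727,0.1211)
o3: d²=369 > ρ²=36 → inactive
o4: d²=145 > ρ²=36 → inactive
F = F_att + ΣF_rep = (13.4273,-31.3789)
p' = p + 1/4·F = (1.3568,3.1553)

Fx=13.4273 Fy=-31.3789 x'=1.3568 y'=3.1553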